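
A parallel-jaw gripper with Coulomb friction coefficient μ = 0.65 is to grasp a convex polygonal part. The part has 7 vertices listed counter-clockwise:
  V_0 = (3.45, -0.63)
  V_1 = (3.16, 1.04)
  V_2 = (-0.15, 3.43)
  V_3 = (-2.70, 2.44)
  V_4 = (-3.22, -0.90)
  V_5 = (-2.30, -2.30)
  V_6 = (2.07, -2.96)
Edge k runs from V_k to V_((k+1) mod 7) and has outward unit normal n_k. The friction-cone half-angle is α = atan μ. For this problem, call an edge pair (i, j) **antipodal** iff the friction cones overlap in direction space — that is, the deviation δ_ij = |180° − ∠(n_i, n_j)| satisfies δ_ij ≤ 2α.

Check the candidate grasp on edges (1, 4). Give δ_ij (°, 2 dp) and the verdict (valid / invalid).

δ = 20.86°, valid

α = atan 0.65 = 33.02°;  2α = 66.05°
edge 1: e_1 = (-3.31, +2.39);  n_1 = (+0.5854, +0.8107)
edge 4: e_4 = (+0.92, -1.40);  n_4 = (-0.8357, -0.5492)
∠(n_1, n_4) = 159.14°
δ = |180° − 159.14°| = 20.86°
20.86° ≤ 2α = 66.05°  →  valid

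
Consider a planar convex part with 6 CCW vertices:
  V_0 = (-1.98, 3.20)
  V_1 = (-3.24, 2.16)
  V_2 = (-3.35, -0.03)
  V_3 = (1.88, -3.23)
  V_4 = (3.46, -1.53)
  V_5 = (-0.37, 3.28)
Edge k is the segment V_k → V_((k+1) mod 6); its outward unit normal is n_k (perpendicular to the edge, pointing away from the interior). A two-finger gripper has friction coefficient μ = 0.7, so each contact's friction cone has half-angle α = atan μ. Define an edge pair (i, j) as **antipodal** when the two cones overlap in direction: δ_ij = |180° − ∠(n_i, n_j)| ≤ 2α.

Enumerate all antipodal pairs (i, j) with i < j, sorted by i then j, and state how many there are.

α = atan 0.7 = 34.99°;  2α = 69.98°
n_0 = (-0.6366, +0.7712)
n_1 = (-0.9987, +0.0502)
n_2 = (-0.5219, -0.8530)
n_3 = (+0.7325, -0.6808)
n_4 = (+0.7823, +0.6229)
n_5 = (-0.0496, +0.9988)
  (0,1): δ = 132.41°  ·
  (0,2): δ = 71.00°  ·
  (0,3): δ = 7.56°  ✓
  (0,4): δ = 88.99°  ·
  (0,5): δ = 143.31°  ·
  (1,2): δ = 118.59°  ·
  (1,3): δ = 40.03°  ✓
  (1,4): δ = 41.40°  ✓
  (1,5): δ = 95.72°  ·
  (2,3): δ = 101.44°  ·
  (2,4): δ = 20.01°  ✓
  (2,5): δ = 34.31°  ✓
  (3,4): δ = 98.57°  ·
  (3,5): δ = 44.25°  ✓
  (4,5): δ = 125.68°  ·
antipodal pairs: 6

count = 6; pairs: (0,3), (1,3), (1,4), (2,4), (2,5), (3,5)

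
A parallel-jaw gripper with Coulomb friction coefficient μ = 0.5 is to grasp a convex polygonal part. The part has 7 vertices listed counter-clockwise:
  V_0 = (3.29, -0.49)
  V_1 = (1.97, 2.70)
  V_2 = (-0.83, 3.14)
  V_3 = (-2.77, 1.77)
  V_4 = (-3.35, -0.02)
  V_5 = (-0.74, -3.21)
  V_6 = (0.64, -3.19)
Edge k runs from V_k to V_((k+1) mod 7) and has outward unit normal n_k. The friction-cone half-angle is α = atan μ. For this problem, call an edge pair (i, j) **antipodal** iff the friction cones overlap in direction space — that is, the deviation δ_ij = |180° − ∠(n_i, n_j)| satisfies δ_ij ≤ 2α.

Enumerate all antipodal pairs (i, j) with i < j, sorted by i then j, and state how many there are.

count = 7; pairs: (0,3), (0,4), (1,4), (1,5), (2,5), (2,6), (3,6)

α = atan 0.5 = 26.57°;  2α = 53.13°
n_0 = (+0.9240, +0.3824)
n_1 = (+0.1552, +0.9879)
n_2 = (-0.5768, +0.8169)
n_3 = (-0.9513, +0.3082)
n_4 = (-0.7740, -0.6332)
n_5 = (+0.0145, -0.9999)
n_6 = (+0.7137, -0.7005)
  (0,1): δ = 121.41°  ·
  (0,2): δ = 77.25°  ·
  (0,3): δ = 40.43°  ✓
  (0,4): δ = 16.81°  ✓
  (0,5): δ = 68.35°  ·
  (0,6): δ = 113.06°  ·
  (1,2): δ = 135.84°  ·
  (1,3): δ = 99.02°  ·
  (1,4): δ = 41.78°  ✓
  (1,5): δ = 9.76°  ✓
  (1,6): δ = 54.47°  ·
  (2,3): δ = 143.18°  ·
  (2,4): δ = 85.94°  ·
  (2,5): δ = 34.40°  ✓
  (2,6): δ = 10.31°  ✓
  (3,4): δ = 122.76°  ·
  (3,5): δ = 71.22°  ·
  (3,6): δ = 26.51°  ✓
  (4,5): δ = 128.46°  ·
  (4,6): δ = 83.75°  ·
  (5,6): δ = 135.29°  ·
antipodal pairs: 7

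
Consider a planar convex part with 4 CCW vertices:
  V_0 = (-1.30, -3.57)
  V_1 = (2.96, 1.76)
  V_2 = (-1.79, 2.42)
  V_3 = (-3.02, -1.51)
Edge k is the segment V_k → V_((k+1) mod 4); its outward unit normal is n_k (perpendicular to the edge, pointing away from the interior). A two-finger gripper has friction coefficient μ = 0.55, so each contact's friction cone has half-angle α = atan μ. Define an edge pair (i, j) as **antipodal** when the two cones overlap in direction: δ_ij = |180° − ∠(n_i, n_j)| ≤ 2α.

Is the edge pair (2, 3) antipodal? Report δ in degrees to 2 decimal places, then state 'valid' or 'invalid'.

α = atan 0.55 = 28.81°;  2α = 57.62°
edge 2: e_2 = (-1.23, -3.93);  n_2 = (-0.9544, +0.2987)
edge 3: e_3 = (+1.72, -2.06);  n_3 = (-0.7676, -0.6409)
∠(n_2, n_3) = 57.24°
δ = |180° − 57.24°| = 122.76°
122.76° > 2α = 57.62°  →  invalid

δ = 122.76°, invalid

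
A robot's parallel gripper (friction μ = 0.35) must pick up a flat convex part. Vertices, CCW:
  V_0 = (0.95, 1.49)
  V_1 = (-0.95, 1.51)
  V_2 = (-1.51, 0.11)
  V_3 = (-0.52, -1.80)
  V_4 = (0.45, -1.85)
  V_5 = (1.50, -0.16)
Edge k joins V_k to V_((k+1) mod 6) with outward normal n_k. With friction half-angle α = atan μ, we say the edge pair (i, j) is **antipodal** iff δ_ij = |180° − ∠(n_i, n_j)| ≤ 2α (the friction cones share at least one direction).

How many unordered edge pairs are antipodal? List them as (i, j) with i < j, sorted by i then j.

α = atan 0.35 = 19.29°;  2α = 38.58°
n_0 = (+0.0105, +0.9999)
n_1 = (-0.9285, +0.3714)
n_2 = (-0.8878, -0.4602)
n_3 = (-0.0515, -0.9987)
n_4 = (+0.8494, -0.5277)
n_5 = (+0.9487, +0.3162)
  (0,1): δ = 111.20°  ·
  (0,2): δ = 62.00°  ·
  (0,3): δ = 2.35°  ✓
  (0,4): δ = 58.75°  ·
  (0,5): δ = 109.04°  ·
  (1,2): δ = 130.80°  ·
  (1,3): δ = 71.15°  ·
  (1,4): δ = 10.05°  ✓
  (1,5): δ = 40.24°  ·
  (2,3): δ = 120.35°  ·
  (2,4): δ = 59.25°  ·
  (2,5): δ = 8.96°  ✓
  (3,4): δ = 118.90°  ·
  (3,5): δ = 68.61°  ·
  (4,5): δ = 129.71°  ·
antipodal pairs: 3

count = 3; pairs: (0,3), (1,4), (2,5)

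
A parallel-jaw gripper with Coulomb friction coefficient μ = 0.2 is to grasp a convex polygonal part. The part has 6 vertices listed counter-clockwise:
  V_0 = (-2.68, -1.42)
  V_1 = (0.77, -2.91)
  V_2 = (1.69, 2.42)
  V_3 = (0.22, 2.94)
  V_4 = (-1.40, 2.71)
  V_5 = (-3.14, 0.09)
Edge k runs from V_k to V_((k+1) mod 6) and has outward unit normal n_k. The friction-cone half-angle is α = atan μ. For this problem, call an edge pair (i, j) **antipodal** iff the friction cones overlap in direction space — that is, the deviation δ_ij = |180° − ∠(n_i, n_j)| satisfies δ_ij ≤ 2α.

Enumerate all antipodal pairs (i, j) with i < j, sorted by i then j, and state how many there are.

count = 1; pairs: (0,2)

α = atan 0.2 = 11.31°;  2α = 22.62°
n_0 = (-0.3965, -0.9180)
n_1 = (+0.9854, -0.1701)
n_2 = (+0.3335, +0.9428)
n_3 = (-0.1406, +0.9901)
n_4 = (-0.8330, +0.5532)
n_5 = (-0.9566, -0.2914)
  (0,1): δ = 76.43°  ·
  (0,2): δ = 3.88°  ✓
  (0,3): δ = 31.44°  ·
  (0,4): δ = 79.77°  ·
  (0,5): δ = 130.30°  ·
  (1,2): δ = 99.69°  ·
  (1,3): δ = 72.13°  ·
  (1,4): δ = 23.80°  ·
  (1,5): δ = 26.74°  ·
  (2,3): δ = 152.44°  ·
  (2,4): δ = 104.11°  ·
  (2,5): δ = 53.58°  ·
  (3,4): δ = 131.67°  ·
  (3,5): δ = 81.14°  ·
  (4,5): δ = 129.47°  ·
antipodal pairs: 1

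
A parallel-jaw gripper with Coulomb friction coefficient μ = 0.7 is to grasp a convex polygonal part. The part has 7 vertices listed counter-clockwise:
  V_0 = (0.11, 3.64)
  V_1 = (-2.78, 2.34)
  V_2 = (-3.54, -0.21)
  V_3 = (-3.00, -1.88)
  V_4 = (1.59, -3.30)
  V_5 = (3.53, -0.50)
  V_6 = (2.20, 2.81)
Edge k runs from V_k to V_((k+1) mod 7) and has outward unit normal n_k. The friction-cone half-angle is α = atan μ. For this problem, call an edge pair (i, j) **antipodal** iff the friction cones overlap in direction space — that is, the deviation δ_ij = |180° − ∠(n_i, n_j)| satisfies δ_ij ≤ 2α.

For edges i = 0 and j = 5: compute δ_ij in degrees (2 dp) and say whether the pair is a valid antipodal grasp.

δ = 87.67°, invalid

α = atan 0.7 = 34.99°;  2α = 69.98°
edge 0: e_0 = (-2.89, -1.30);  n_0 = (-0.4102, +0.9120)
edge 5: e_5 = (-1.33, +3.31);  n_5 = (+0.9279, +0.3728)
∠(n_0, n_5) = 92.33°
δ = |180° − 92.33°| = 87.67°
87.67° > 2α = 69.98°  →  invalid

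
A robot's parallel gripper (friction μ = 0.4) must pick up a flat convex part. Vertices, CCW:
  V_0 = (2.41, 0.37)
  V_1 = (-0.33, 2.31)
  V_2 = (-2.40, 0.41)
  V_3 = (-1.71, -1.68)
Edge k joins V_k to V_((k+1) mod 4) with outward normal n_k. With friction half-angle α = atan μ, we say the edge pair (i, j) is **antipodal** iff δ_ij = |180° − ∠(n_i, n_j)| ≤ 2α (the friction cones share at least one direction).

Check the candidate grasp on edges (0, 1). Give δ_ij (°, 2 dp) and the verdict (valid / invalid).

δ = 102.15°, invalid

α = atan 0.4 = 21.80°;  2α = 43.60°
edge 0: e_0 = (-2.74, +1.94);  n_0 = (+0.5779, +0.8161)
edge 1: e_1 = (-2.07, -1.90);  n_1 = (-0.6762, +0.7367)
∠(n_0, n_1) = 77.85°
δ = |180° − 77.85°| = 102.15°
102.15° > 2α = 43.60°  →  invalid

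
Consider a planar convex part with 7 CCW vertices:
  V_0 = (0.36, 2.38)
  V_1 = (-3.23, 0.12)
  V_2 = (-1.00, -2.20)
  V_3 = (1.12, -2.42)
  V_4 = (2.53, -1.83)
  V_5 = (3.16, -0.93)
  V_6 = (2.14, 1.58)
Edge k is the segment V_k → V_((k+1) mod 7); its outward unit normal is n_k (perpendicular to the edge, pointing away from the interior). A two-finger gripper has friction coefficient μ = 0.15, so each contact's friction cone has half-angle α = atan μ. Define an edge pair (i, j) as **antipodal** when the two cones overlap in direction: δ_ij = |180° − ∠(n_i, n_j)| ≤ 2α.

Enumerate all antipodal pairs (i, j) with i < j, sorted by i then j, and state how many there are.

count = 1; pairs: (0,3)

α = atan 0.15 = 8.53°;  2α = 17.06°
n_0 = (-0.5328, +0.8463)
n_1 = (-0.7210, -0.6930)
n_2 = (-0.1032, -0.9947)
n_3 = (+0.3860, -0.9225)
n_4 = (+0.8192, -0.5735)
n_5 = (+0.9264, +0.3765)
n_6 = (+0.4099, +0.9121)
  (0,1): δ = 78.32°  ·
  (0,2): δ = 38.12°  ·
  (0,3): δ = 9.49°  ✓
  (0,4): δ = 22.82°  ·
  (0,5): δ = 79.92°  ·
  (0,6): δ = 123.61°  ·
  (1,2): δ = 139.79°  ·
  (1,3): δ = 111.16°  ·
  (1,4): δ = 78.86°  ·
  (1,5): δ = 21.75°  ·
  (1,6): δ = 21.93°  ·
  (2,3): δ = 151.37°  ·
  (2,4): δ = 119.07°  ·
  (2,5): δ = 61.96°  ·
  (2,6): δ = 18.28°  ·
  (3,4): δ = 147.70°  ·
  (3,5): δ = 90.59°  ·
  (3,6): δ = 46.91°  ·
  (4,5): δ = 122.89°  ·
  (4,6): δ = 79.21°  ·
  (5,6): δ = 136.32°  ·
antipodal pairs: 1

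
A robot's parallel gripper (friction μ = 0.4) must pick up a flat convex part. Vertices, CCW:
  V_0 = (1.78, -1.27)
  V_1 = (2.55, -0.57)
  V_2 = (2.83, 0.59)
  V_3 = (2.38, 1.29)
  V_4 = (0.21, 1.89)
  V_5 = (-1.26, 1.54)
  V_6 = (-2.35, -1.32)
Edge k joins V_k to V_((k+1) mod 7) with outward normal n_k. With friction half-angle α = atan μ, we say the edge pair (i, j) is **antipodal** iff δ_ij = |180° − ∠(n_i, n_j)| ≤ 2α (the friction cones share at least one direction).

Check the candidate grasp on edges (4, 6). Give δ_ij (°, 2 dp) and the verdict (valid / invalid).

α = atan 0.4 = 21.80°;  2α = 43.60°
edge 4: e_4 = (-1.47, -0.35);  n_4 = (-0.2316, +0.9728)
edge 6: e_6 = (+4.13, +0.05);  n_6 = (+0.0121, -0.9999)
∠(n_4, n_6) = 167.30°
δ = |180° − 167.30°| = 12.70°
12.70° ≤ 2α = 43.60°  →  valid

δ = 12.70°, valid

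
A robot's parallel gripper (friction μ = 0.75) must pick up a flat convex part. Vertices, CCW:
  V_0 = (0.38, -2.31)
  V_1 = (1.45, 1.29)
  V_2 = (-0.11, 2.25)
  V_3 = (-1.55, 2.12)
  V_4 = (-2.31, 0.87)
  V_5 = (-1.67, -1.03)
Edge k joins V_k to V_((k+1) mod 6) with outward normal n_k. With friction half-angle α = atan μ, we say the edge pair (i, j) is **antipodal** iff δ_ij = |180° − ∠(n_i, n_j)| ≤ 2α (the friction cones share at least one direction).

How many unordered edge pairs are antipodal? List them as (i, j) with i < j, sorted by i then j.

α = atan 0.75 = 36.87°;  2α = 73.74°
n_0 = (+0.9586, -0.2849)
n_1 = (+0.5241, +0.8517)
n_2 = (-0.0899, +0.9959)
n_3 = (-0.8545, +0.5195)
n_4 = (-0.9477, -0.3192)
n_5 = (-0.5296, -0.8482)
  (0,1): δ = 105.05°  ·
  (0,2): δ = 68.29°  ✓
  (0,3): δ = 14.75°  ✓
  (0,4): δ = 35.17°  ✓
  (0,5): δ = 74.57°  ·
  (1,2): δ = 143.23°  ·
  (1,3): δ = 89.69°  ·
  (1,4): δ = 39.78°  ✓
  (1,5): δ = 0.37°  ✓
  (2,3): δ = 126.46°  ·
  (2,4): δ = 76.54°  ·
  (2,5): δ = 37.14°  ✓
  (3,4): δ = 130.08°  ·
  (3,5): δ = 90.68°  ·
  (4,5): δ = 140.60°  ·
antipodal pairs: 6

count = 6; pairs: (0,2), (0,3), (0,4), (1,4), (1,5), (2,5)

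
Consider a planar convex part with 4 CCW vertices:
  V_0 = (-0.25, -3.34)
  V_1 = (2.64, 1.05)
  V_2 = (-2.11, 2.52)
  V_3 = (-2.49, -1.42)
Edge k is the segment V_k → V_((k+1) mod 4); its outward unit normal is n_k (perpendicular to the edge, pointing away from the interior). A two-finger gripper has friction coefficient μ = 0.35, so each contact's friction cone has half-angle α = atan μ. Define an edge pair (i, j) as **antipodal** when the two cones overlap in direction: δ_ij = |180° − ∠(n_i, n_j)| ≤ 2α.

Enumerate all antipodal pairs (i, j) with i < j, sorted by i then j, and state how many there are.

count = 2; pairs: (0,2), (1,3)

α = atan 0.35 = 19.29°;  2α = 38.58°
n_0 = (+0.8353, -0.5499)
n_1 = (+0.2956, +0.9553)
n_2 = (-0.9954, +0.0960)
n_3 = (-0.6508, -0.7593)
  (0,1): δ = 73.84°  ·
  (0,2): δ = 27.85°  ✓
  (0,3): δ = 82.76°  ·
  (1,2): δ = 78.31°  ·
  (1,3): δ = 23.41°  ✓
  (2,3): δ = 125.09°  ·
antipodal pairs: 2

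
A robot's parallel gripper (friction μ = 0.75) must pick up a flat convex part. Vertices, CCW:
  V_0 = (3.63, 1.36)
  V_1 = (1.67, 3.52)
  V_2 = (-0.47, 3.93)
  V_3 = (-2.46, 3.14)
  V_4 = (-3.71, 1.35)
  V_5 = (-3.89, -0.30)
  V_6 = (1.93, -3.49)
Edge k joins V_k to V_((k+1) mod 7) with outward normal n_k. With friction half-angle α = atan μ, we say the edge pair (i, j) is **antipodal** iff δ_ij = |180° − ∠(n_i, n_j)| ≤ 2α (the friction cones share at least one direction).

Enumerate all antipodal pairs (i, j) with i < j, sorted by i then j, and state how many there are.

α = atan 0.75 = 36.87°;  2α = 73.74°
n_0 = (+0.7406, +0.6720)
n_1 = (+0.1882, +0.9821)
n_2 = (-0.3690, +0.9294)
n_3 = (-0.8199, +0.5725)
n_4 = (-0.9941, +0.1084)
n_5 = (-0.4806, -0.8769)
n_6 = (+0.9437, -0.3308)
  (0,1): δ = 143.07°  ·
  (0,2): δ = 110.57°  ·
  (0,3): δ = 77.15°  ·
  (0,4): δ = 48.45°  ✓
  (0,5): δ = 19.05°  ✓
  (0,6): δ = 118.46°  ·
  (1,2): δ = 147.50°  ·
  (1,3): δ = 114.08°  ·
  (1,4): δ = 85.38°  ·
  (1,5): δ = 17.88°  ✓
  (1,6): δ = 81.53°  ·
  (2,3): δ = 146.58°  ·
  (2,4): δ = 117.88°  ·
  (2,5): δ = 50.38°  ✓
  (2,6): δ = 49.03°  ✓
  (3,4): δ = 151.30°  ·
  (3,5): δ = 83.80°  ·
  (3,6): δ = 15.61°  ✓
  (4,5): δ = 112.50°  ·
  (4,6): δ = 13.09°  ✓
  (5,6): δ = 80.59°  ·
antipodal pairs: 7

count = 7; pairs: (0,4), (0,5), (1,5), (2,5), (2,6), (3,6), (4,6)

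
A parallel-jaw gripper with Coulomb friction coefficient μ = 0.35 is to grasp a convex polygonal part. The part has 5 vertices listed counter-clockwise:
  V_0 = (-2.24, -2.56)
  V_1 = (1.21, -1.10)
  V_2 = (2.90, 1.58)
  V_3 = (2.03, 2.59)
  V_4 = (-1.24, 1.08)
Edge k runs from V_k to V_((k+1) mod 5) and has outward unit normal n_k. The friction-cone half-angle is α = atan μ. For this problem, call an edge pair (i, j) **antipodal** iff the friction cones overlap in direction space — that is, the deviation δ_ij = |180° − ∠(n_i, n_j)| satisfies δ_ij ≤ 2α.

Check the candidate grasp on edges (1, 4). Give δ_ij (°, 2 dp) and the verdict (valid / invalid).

δ = 16.87°, valid

α = atan 0.35 = 19.29°;  2α = 38.58°
edge 1: e_1 = (+1.69, +2.68);  n_1 = (+0.8459, -0.5334)
edge 4: e_4 = (-1.00, -3.64);  n_4 = (-0.9643, +0.2649)
∠(n_1, n_4) = 163.13°
δ = |180° − 163.13°| = 16.87°
16.87° ≤ 2α = 38.58°  →  valid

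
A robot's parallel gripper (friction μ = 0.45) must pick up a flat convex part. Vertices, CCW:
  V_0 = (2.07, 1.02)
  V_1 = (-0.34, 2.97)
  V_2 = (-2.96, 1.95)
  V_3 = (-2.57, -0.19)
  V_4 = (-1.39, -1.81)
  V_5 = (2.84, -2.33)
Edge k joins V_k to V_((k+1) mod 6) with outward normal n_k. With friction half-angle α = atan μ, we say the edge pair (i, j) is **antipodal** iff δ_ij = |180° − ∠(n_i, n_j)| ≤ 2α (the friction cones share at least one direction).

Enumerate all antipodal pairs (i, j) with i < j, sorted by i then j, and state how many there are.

count = 6; pairs: (0,2), (0,3), (0,4), (1,4), (2,5), (3,5)

α = atan 0.45 = 24.23°;  2α = 48.46°
n_0 = (+0.6290, +0.7774)
n_1 = (-0.3628, +0.9319)
n_2 = (-0.9838, -0.1793)
n_3 = (-0.8083, -0.5888)
n_4 = (-0.1220, -0.9925)
n_5 = (+0.9746, +0.2240)
  (0,1): δ = 119.75°  ·
  (0,2): δ = 40.69°  ✓
  (0,3): δ = 14.95°  ✓
  (0,4): δ = 31.97°  ✓
  (0,5): δ = 141.92°  ·
  (1,2): δ = 100.94°  ·
  (1,3): δ = 75.20°  ·
  (1,4): δ = 28.28°  ✓
  (1,5): δ = 81.67°  ·
  (2,3): δ = 154.26°  ·
  (2,4): δ = 107.34°  ·
  (2,5): δ = 2.62°  ✓
  (3,4): δ = 133.08°  ·
  (3,5): δ = 23.12°  ✓
  (4,5): δ = 70.05°  ·
antipodal pairs: 6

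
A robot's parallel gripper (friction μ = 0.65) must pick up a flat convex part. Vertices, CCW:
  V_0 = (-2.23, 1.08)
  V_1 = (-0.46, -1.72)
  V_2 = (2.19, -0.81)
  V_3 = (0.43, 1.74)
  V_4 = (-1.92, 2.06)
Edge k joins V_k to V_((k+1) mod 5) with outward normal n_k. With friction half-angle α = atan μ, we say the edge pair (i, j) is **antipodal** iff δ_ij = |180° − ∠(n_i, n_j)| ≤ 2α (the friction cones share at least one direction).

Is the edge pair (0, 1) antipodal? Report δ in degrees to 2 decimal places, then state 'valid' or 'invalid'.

δ = 103.35°, invalid

α = atan 0.65 = 33.02°;  2α = 66.05°
edge 0: e_0 = (+1.77, -2.80);  n_0 = (-0.8453, -0.5343)
edge 1: e_1 = (+2.65, +0.91);  n_1 = (+0.3248, -0.9458)
∠(n_0, n_1) = 76.65°
δ = |180° − 76.65°| = 103.35°
103.35° > 2α = 66.05°  →  invalid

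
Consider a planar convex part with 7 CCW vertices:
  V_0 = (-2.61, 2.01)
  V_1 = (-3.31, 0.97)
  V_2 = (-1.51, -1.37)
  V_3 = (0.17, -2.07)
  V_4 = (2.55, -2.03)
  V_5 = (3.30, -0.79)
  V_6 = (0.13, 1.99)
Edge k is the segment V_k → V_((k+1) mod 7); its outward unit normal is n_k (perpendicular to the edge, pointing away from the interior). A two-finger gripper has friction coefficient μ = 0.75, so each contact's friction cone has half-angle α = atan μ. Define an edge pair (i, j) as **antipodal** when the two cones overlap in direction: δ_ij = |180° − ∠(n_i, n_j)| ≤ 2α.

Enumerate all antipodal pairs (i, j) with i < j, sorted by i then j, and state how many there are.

count = 10; pairs: (0,3), (0,4), (1,4), (1,5), (1,6), (2,5), (2,6), (3,5), (3,6), (4,6)

α = atan 0.75 = 36.87°;  2α = 73.74°
n_0 = (-0.8296, +0.5584)
n_1 = (-0.7926, -0.6097)
n_2 = (-0.3846, -0.9231)
n_3 = (+0.0168, -0.9999)
n_4 = (+0.8557, -0.5175)
n_5 = (+0.6593, +0.7518)
n_6 = (+0.0073, +1.0000)
  (0,1): δ = 108.49°  ·
  (0,2): δ = 78.68°  ·
  (0,3): δ = 55.09°  ✓
  (0,4): δ = 2.78°  ✓
  (0,5): δ = 82.69°  ·
  (0,6): δ = 123.53°  ·
  (1,2): δ = 150.19°  ·
  (1,3): δ = 126.61°  ·
  (1,4): δ = 68.74°  ✓
  (1,5): δ = 11.18°  ✓
  (1,6): δ = 52.01°  ✓
  (2,3): δ = 156.42°  ·
  (2,4): δ = 98.55°  ·
  (2,5): δ = 18.63°  ✓
  (2,6): δ = 22.20°  ✓
  (3,4): δ = 122.13°  ·
  (3,5): δ = 42.21°  ✓
  (3,6): δ = 1.38°  ✓
  (4,5): δ = 100.08°  ·
  (4,6): δ = 59.25°  ✓
  (5,6): δ = 139.17°  ·
antipodal pairs: 10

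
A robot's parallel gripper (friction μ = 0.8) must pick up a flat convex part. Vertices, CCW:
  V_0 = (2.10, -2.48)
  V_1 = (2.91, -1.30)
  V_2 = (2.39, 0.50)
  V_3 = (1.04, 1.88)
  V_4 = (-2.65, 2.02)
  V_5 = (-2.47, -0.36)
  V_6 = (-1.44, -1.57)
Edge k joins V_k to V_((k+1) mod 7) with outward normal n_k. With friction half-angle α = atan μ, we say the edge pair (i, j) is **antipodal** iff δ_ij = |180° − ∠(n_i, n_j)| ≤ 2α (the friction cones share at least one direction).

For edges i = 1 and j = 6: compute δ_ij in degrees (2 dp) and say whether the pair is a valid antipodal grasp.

α = atan 0.8 = 38.66°;  2α = 77.32°
edge 1: e_1 = (-0.52, +1.80);  n_1 = (+0.9607, +0.2775)
edge 6: e_6 = (+3.54, -0.91);  n_6 = (-0.2490, -0.9685)
∠(n_1, n_6) = 120.53°
δ = |180° − 120.53°| = 59.47°
59.47° ≤ 2α = 77.32°  →  valid

δ = 59.47°, valid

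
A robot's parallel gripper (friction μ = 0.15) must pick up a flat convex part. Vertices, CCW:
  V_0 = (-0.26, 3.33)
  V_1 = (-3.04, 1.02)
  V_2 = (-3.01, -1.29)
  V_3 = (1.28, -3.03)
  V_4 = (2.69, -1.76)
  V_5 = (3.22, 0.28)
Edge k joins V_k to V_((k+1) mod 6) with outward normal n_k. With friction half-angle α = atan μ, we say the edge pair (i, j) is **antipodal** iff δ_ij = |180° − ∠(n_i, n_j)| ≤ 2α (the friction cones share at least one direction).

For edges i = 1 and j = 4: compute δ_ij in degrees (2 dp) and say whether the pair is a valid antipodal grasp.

δ = 15.31°, valid

α = atan 0.15 = 8.53°;  2α = 17.06°
edge 1: e_1 = (+0.03, -2.31);  n_1 = (-0.9999, -0.0130)
edge 4: e_4 = (+0.53, +2.04);  n_4 = (+0.9679, -0.2515)
∠(n_1, n_4) = 164.69°
δ = |180° − 164.69°| = 15.31°
15.31° ≤ 2α = 17.06°  →  valid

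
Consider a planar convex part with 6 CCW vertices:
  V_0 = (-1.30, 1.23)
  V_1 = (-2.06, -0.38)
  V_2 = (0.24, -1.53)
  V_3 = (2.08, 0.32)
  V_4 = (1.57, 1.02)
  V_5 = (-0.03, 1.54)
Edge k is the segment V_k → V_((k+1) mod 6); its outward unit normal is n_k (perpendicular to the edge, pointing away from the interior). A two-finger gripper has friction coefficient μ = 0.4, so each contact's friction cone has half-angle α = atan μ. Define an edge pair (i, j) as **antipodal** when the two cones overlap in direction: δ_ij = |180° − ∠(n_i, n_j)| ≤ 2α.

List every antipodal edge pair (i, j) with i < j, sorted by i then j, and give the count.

count = 5; pairs: (0,2), (1,3), (1,4), (1,5), (2,5)

α = atan 0.4 = 21.80°;  2α = 43.60°
n_0 = (-0.9043, +0.4269)
n_1 = (-0.4472, -0.8944)
n_2 = (+0.7090, -0.7052)
n_3 = (+0.8082, +0.5889)
n_4 = (+0.3091, +0.9510)
n_5 = (-0.2371, +0.9715)
  (0,1): δ = 91.30°  ·
  (0,2): δ = 19.58°  ✓
  (0,3): δ = 61.35°  ·
  (0,4): δ = 97.27°  ·
  (0,5): δ = 128.99°  ·
  (1,2): δ = 108.28°  ·
  (1,3): δ = 27.36°  ✓
  (1,4): δ = 8.56°  ✓
  (1,5): δ = 40.28°  ✓
  (2,3): δ = 99.08°  ·
  (2,4): δ = 63.16°  ·
  (2,5): δ = 31.44°  ✓
  (3,4): δ = 144.08°  ·
  (3,5): δ = 112.36°  ·
  (4,5): δ = 148.28°  ·
antipodal pairs: 5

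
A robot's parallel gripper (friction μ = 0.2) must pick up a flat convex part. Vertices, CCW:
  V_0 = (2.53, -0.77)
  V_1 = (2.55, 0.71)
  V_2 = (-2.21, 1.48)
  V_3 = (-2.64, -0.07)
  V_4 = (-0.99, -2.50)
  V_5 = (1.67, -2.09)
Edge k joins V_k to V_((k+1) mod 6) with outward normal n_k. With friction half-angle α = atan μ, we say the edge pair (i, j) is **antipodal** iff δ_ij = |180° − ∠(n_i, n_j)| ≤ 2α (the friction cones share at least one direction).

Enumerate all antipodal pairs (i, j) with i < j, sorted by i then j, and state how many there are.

count = 3; pairs: (0,2), (1,4), (2,5)

α = atan 0.2 = 11.31°;  2α = 22.62°
n_0 = (+0.9999, -0.0135)
n_1 = (+0.1597, +0.9872)
n_2 = (-0.9636, +0.2673)
n_3 = (-0.8273, -0.5618)
n_4 = (+0.1523, -0.9883)
n_5 = (+0.8379, -0.5459)
  (0,1): δ = 98.41°  ·
  (0,2): δ = 14.73°  ✓
  (0,3): δ = 34.95°  ·
  (0,4): δ = 99.54°  ·
  (0,5): δ = 147.69°  ·
  (1,2): δ = 96.32°  ·
  (1,3): δ = 46.63°  ·
  (1,4): δ = 17.95°  ✓
  (1,5): δ = 66.10°  ·
  (2,3): δ = 130.32°  ·
  (2,4): δ = 65.73°  ·
  (2,5): δ = 17.58°  ✓
  (3,4): δ = 115.41°  ·
  (3,5): δ = 67.26°  ·
  (4,5): δ = 131.85°  ·
antipodal pairs: 3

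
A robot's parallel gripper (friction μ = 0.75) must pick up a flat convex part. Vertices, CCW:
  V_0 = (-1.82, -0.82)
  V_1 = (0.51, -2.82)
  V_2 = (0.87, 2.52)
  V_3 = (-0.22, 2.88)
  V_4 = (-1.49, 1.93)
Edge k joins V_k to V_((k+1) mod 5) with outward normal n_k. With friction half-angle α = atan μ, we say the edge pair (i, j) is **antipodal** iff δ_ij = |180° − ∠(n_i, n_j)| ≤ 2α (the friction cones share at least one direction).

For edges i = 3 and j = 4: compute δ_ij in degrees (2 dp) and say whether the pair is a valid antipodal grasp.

α = atan 0.75 = 36.87°;  2α = 73.74°
edge 3: e_3 = (-1.27, -0.95);  n_3 = (-0.5990, +0.8008)
edge 4: e_4 = (-0.33, -2.75);  n_4 = (-0.9929, +0.1191)
∠(n_3, n_4) = 46.36°
δ = |180° − 46.36°| = 133.64°
133.64° > 2α = 73.74°  →  invalid

δ = 133.64°, invalid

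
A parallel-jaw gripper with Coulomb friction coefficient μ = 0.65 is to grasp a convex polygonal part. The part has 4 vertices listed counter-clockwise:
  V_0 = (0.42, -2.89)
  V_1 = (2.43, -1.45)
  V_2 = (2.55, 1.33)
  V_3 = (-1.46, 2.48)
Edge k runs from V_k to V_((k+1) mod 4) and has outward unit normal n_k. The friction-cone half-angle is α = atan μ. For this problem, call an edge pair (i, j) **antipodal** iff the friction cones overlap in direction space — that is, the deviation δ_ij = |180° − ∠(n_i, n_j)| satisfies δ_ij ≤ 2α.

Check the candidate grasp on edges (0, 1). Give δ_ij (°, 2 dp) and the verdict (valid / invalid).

α = atan 0.65 = 33.02°;  2α = 66.05°
edge 0: e_0 = (+2.01, +1.44);  n_0 = (+0.5824, -0.8129)
edge 1: e_1 = (+0.12, +2.78);  n_1 = (+0.9991, -0.0431)
∠(n_0, n_1) = 51.91°
δ = |180° − 51.91°| = 128.09°
128.09° > 2α = 66.05°  →  invalid

δ = 128.09°, invalid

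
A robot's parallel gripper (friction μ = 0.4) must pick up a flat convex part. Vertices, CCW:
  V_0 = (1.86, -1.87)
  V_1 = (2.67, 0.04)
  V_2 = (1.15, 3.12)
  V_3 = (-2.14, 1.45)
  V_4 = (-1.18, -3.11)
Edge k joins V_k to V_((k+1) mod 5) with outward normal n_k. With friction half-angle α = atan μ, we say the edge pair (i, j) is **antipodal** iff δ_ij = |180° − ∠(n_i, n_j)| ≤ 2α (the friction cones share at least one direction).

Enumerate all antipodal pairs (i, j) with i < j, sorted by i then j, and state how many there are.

α = atan 0.4 = 21.80°;  2α = 43.60°
n_0 = (+0.9206, -0.3904)
n_1 = (+0.8967, +0.4425)
n_2 = (-0.4526, +0.8917)
n_3 = (-0.9785, -0.2060)
n_4 = (+0.3777, -0.9259)
  (0,1): δ = 130.75°  ·
  (0,2): δ = 40.11°  ✓
  (0,3): δ = 34.87°  ✓
  (0,4): δ = 135.17°  ·
  (1,2): δ = 89.35°  ·
  (1,3): δ = 14.38°  ✓
  (1,4): δ = 85.92°  ·
  (2,3): δ = 105.02°  ·
  (2,4): δ = 4.72°  ✓
  (3,4): δ = 79.70°  ·
antipodal pairs: 4

count = 4; pairs: (0,2), (0,3), (1,3), (2,4)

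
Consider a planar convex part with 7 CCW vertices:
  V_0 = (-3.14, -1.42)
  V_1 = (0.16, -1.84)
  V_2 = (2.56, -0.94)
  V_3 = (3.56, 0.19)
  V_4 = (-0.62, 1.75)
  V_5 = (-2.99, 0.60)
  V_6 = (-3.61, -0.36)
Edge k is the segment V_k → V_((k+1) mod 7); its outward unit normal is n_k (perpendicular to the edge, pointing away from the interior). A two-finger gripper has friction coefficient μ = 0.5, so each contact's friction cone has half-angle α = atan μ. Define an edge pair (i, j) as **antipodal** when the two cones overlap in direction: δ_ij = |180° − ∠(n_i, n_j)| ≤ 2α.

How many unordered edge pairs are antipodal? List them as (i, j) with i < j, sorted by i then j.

count = 8; pairs: (0,3), (0,4), (1,3), (1,4), (1,5), (2,4), (2,5), (3,6)

α = atan 0.5 = 26.57°;  2α = 53.13°
n_0 = (-0.1263, -0.9920)
n_1 = (+0.3511, -0.9363)
n_2 = (+0.7489, -0.6627)
n_3 = (+0.3496, +0.9369)
n_4 = (-0.4366, +0.8997)
n_5 = (-0.8400, +0.5425)
n_6 = (-0.9142, -0.4053)
  (0,1): δ = 152.19°  ·
  (0,2): δ = 124.25°  ·
  (0,3): δ = 13.21°  ✓
  (0,4): δ = 33.14°  ✓
  (0,5): δ = 64.40°  ·
  (0,6): δ = 121.17°  ·
  (1,2): δ = 152.06°  ·
  (1,3): δ = 41.02°  ✓
  (1,4): δ = 5.33°  ✓
  (1,5): δ = 36.59°  ✓
  (1,6): δ = 93.36°  ·
  (2,3): δ = 68.96°  ·
  (2,4): δ = 22.61°  ✓
  (2,5): δ = 8.65°  ✓
  (2,6): δ = 65.42°  ·
  (3,4): δ = 133.65°  ·
  (3,5): δ = 102.39°  ·
  (3,6): δ = 45.62°  ✓
  (4,5): δ = 148.74°  ·
  (4,6): δ = 91.97°  ·
  (5,6): δ = 123.23°  ·
antipodal pairs: 8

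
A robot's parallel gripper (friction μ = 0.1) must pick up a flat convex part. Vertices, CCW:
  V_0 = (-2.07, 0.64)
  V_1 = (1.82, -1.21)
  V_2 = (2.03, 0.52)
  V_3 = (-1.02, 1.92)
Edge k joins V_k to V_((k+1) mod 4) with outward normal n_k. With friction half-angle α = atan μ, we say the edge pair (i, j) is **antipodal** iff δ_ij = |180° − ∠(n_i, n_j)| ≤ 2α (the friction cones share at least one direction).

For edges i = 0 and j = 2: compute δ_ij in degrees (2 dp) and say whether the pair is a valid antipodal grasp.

α = atan 0.1 = 5.71°;  2α = 11.42°
edge 0: e_0 = (+3.89, -1.85);  n_0 = (-0.4295, -0.9031)
edge 2: e_2 = (-3.05, +1.40);  n_2 = (+0.4172, +0.9088)
∠(n_0, n_2) = 179.22°
δ = |180° − 179.22°| = 0.78°
0.78° ≤ 2α = 11.42°  →  valid

δ = 0.78°, valid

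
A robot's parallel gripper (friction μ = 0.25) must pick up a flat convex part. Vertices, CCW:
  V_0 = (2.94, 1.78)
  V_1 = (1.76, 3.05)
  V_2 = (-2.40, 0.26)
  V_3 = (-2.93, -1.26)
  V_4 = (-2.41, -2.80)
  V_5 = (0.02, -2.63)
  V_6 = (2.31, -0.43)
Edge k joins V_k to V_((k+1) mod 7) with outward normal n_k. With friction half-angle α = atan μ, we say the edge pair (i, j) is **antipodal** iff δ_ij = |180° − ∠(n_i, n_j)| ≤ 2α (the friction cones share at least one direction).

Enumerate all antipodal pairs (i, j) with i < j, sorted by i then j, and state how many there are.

α = atan 0.25 = 14.04°;  2α = 28.07°
n_0 = (+0.7326, +0.6807)
n_1 = (-0.5570, +0.8305)
n_2 = (-0.9442, +0.3292)
n_3 = (-0.9474, -0.3199)
n_4 = (+0.0698, -0.9976)
n_5 = (+0.6928, -0.7211)
n_6 = (+0.9617, -0.2741)
  (0,1): δ = 99.05°  ·
  (0,2): δ = 62.12°  ·
  (0,3): δ = 24.24°  ✓
  (0,4): δ = 51.11°  ·
  (0,5): δ = 90.96°  ·
  (0,6): δ = 121.19°  ·
  (1,2): δ = 143.07°  ·
  (1,3): δ = 105.19°  ·
  (1,4): δ = 29.85°  ·
  (1,5): δ = 10.00°  ✓
  (1,6): δ = 40.24°  ·
  (2,3): δ = 142.12°  ·
  (2,4): δ = 66.78°  ·
  (2,5): δ = 26.93°  ✓
  (2,6): δ = 3.31°  ✓
  (3,4): δ = 104.66°  ·
  (3,5): δ = 64.81°  ·
  (3,6): δ = 34.57°  ·
  (4,5): δ = 140.15°  ·
  (4,6): δ = 109.91°  ·
  (5,6): δ = 149.76°  ·
antipodal pairs: 4

count = 4; pairs: (0,3), (1,5), (2,5), (2,6)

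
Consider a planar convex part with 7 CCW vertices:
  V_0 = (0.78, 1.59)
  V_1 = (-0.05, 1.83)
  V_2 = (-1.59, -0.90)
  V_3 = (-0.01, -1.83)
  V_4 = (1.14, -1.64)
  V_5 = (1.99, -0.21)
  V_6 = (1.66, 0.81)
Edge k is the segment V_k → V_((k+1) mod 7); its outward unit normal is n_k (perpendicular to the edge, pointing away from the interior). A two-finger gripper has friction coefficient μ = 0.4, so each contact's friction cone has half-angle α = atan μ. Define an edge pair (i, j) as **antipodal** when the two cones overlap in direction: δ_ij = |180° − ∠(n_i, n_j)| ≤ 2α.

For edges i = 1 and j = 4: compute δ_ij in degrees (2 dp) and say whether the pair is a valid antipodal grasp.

α = atan 0.4 = 21.80°;  2α = 43.60°
edge 1: e_1 = (-1.54, -2.73);  n_1 = (-0.8710, +0.4913)
edge 4: e_4 = (+0.85, +1.43);  n_4 = (+0.8596, -0.5110)
∠(n_1, n_4) = 178.70°
δ = |180° − 178.70°| = 1.30°
1.30° ≤ 2α = 43.60°  →  valid

δ = 1.30°, valid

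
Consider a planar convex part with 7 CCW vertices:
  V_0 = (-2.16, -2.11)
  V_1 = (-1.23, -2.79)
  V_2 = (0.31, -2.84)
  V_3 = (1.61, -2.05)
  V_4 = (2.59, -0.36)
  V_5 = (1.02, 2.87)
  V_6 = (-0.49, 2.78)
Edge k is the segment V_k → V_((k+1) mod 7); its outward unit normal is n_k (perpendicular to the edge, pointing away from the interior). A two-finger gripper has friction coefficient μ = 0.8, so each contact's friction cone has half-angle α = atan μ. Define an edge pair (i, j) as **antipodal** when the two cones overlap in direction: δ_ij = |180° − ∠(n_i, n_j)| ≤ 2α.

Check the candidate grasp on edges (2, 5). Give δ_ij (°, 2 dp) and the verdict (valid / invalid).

α = atan 0.8 = 38.66°;  2α = 77.32°
edge 2: e_2 = (+1.30, +0.79);  n_2 = (+0.5193, -0.8546)
edge 5: e_5 = (-1.51, -0.09);  n_5 = (-0.0595, +0.9982)
∠(n_2, n_5) = 152.12°
δ = |180° − 152.12°| = 27.88°
27.88° ≤ 2α = 77.32°  →  valid

δ = 27.88°, valid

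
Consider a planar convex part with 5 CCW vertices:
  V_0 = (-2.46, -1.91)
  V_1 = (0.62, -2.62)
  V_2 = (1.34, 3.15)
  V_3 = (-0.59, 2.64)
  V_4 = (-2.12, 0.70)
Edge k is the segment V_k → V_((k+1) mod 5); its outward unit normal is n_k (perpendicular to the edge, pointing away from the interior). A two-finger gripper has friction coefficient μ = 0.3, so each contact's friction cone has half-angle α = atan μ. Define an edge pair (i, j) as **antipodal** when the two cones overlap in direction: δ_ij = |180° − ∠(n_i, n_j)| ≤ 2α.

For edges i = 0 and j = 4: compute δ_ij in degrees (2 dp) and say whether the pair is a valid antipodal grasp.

α = atan 0.3 = 16.70°;  2α = 33.40°
edge 0: e_0 = (+3.08, -0.71);  n_0 = (-0.2246, -0.9744)
edge 4: e_4 = (-0.34, -2.61);  n_4 = (-0.9916, +0.1292)
∠(n_0, n_4) = 84.44°
δ = |180° − 84.44°| = 95.56°
95.56° > 2α = 33.40°  →  invalid

δ = 95.56°, invalid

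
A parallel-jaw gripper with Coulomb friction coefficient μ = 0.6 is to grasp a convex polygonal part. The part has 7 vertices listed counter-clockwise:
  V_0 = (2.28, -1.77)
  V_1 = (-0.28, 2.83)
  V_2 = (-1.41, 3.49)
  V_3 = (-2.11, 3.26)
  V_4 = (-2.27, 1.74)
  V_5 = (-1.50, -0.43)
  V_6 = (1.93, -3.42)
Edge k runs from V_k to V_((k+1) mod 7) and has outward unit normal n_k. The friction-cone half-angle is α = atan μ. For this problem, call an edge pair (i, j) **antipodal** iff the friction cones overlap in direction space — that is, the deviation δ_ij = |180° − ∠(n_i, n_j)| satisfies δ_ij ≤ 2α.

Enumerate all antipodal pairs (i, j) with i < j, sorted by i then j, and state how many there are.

count = 10; pairs: (0,3), (0,4), (0,5), (1,4), (1,5), (2,5), (2,6), (3,6), (4,6), (5,6)

α = atan 0.6 = 30.96°;  2α = 61.93°
n_0 = (+0.8738, +0.4863)
n_1 = (+0.5043, +0.8635)
n_2 = (-0.3122, +0.9500)
n_3 = (-0.9945, +0.1047)
n_4 = (-0.9424, -0.3344)
n_5 = (-0.6571, -0.7538)
n_6 = (+0.9782, -0.2075)
  (0,1): δ = 149.38°  ·
  (0,2): δ = 100.91°  ·
  (0,3): δ = 35.11°  ✓
  (0,4): δ = 9.56°  ✓
  (0,5): δ = 19.82°  ✓
  (0,6): δ = 138.93°  ·
  (1,2): δ = 131.52°  ·
  (1,3): δ = 65.72°  ·
  (1,4): δ = 40.18°  ✓
  (1,5): δ = 10.79°  ✓
  (1,6): δ = 108.31°  ·
  (2,3): δ = 114.20°  ·
  (2,4): δ = 88.65°  ·
  (2,5): δ = 59.27°  ✓
  (2,6): δ = 59.83°  ✓
  (3,4): δ = 154.45°  ·
  (3,5): δ = 125.07°  ·
  (3,6): δ = 5.97°  ✓
  (4,5): δ = 150.62°  ·
  (4,6): δ = 31.51°  ✓
  (5,6): δ = 60.90°  ✓
antipodal pairs: 10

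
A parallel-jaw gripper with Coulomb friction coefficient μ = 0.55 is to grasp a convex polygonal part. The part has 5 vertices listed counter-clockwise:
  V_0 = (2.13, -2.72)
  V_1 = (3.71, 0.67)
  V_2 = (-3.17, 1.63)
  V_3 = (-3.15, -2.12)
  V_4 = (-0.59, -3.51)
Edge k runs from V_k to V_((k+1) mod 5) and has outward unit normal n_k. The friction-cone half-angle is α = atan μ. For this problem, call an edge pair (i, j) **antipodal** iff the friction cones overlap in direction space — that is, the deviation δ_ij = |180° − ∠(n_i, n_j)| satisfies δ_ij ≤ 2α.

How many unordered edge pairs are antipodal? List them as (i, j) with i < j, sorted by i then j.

α = atan 0.55 = 28.81°;  2α = 57.62°
n_0 = (+0.9064, -0.4224)
n_1 = (+0.1382, +0.9904)
n_2 = (-1.0000, -0.0053)
n_3 = (-0.4772, -0.8788)
n_4 = (+0.2789, -0.9603)
  (0,1): δ = 72.95°  ·
  (0,2): δ = 25.29°  ✓
  (0,3): δ = 86.49°  ·
  (0,4): δ = 131.18°  ·
  (1,2): δ = 81.75°  ·
  (1,3): δ = 20.56°  ✓
  (1,4): δ = 24.14°  ✓
  (2,3): δ = 118.81°  ·
  (2,4): δ = 74.11°  ·
  (3,4): δ = 135.30°  ·
antipodal pairs: 3

count = 3; pairs: (0,2), (1,3), (1,4)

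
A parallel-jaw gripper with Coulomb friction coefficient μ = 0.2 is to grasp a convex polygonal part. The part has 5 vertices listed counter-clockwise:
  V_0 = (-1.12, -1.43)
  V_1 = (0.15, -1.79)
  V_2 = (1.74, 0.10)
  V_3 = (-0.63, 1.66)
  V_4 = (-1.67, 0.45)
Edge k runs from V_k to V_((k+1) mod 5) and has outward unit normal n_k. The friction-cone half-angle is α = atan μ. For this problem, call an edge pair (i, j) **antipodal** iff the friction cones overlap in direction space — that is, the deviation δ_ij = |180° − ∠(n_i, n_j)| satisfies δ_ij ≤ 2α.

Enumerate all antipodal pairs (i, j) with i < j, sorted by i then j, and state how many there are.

count = 2; pairs: (0,2), (1,3)

α = atan 0.2 = 11.31°;  2α = 22.62°
n_0 = (-0.2727, -0.9621)
n_1 = (+0.7652, -0.6438)
n_2 = (+0.5498, +0.8353)
n_3 = (-0.7584, +0.6518)
n_4 = (-0.9598, -0.2808)
  (0,1): δ = 114.25°  ·
  (0,2): δ = 17.53°  ✓
  (0,3): δ = 65.15°  ·
  (0,4): δ = 122.13°  ·
  (1,2): δ = 83.28°  ·
  (1,3): δ = 0.61°  ✓
  (1,4): δ = 56.38°  ·
  (2,3): δ = 97.33°  ·
  (2,4): δ = 40.34°  ·
  (3,4): δ = 123.01°  ·
antipodal pairs: 2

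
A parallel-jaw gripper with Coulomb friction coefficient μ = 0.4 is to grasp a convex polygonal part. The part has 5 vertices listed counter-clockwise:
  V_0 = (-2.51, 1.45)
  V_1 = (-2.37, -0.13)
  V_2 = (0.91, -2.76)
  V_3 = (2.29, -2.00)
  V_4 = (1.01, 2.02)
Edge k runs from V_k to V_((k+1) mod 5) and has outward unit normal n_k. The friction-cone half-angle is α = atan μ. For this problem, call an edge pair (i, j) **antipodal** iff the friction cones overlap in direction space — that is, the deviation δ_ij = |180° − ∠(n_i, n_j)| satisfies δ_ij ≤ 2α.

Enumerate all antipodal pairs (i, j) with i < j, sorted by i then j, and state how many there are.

α = atan 0.4 = 21.80°;  2α = 43.60°
n_0 = (-0.9961, -0.0883)
n_1 = (-0.6256, -0.7802)
n_2 = (+0.4824, -0.8759)
n_3 = (+0.9529, +0.3034)
n_4 = (-0.1598, +0.9871)
  (0,1): δ = 133.79°  ·
  (0,2): δ = 66.22°  ·
  (0,3): δ = 12.60°  ✓
  (0,4): δ = 94.13°  ·
  (1,2): δ = 112.43°  ·
  (1,3): δ = 33.61°  ✓
  (1,4): δ = 47.92°  ·
  (2,3): δ = 101.18°  ·
  (2,4): δ = 19.64°  ✓
  (3,4): δ = 98.46°  ·
antipodal pairs: 3

count = 3; pairs: (0,3), (1,3), (2,4)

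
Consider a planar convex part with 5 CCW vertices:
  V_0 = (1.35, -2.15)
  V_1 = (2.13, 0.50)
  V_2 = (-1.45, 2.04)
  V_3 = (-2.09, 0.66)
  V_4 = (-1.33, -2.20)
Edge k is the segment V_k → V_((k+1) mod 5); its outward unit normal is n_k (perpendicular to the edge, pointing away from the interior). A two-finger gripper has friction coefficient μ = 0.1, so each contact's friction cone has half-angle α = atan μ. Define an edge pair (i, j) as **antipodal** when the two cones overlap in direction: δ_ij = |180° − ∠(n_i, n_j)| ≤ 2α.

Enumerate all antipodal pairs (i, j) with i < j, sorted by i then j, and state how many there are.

count = 1; pairs: (0,2)

α = atan 0.1 = 5.71°;  2α = 11.42°
n_0 = (+0.9593, -0.2824)
n_1 = (+0.3952, +0.9186)
n_2 = (-0.9072, +0.4207)
n_3 = (-0.9665, -0.2568)
n_4 = (+0.0187, -0.9998)
  (0,1): δ = 96.87°  ·
  (0,2): δ = 8.48°  ✓
  (0,3): δ = 31.28°  ·
  (0,4): δ = 107.47°  ·
  (1,2): δ = 91.60°  ·
  (1,3): δ = 51.84°  ·
  (1,4): δ = 24.34°  ·
  (2,3): δ = 140.24°  ·
  (2,4): δ = 64.05°  ·
  (3,4): δ = 103.81°  ·
antipodal pairs: 1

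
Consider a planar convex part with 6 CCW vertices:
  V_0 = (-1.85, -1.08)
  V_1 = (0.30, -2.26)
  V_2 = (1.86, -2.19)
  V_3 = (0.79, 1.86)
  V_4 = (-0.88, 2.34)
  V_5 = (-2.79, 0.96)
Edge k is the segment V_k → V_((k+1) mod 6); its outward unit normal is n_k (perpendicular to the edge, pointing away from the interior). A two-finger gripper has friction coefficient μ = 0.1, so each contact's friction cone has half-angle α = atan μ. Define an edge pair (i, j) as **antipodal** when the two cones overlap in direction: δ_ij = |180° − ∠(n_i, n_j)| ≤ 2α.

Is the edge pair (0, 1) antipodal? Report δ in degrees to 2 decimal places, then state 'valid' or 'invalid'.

δ = 148.67°, invalid

α = atan 0.1 = 5.71°;  2α = 11.42°
edge 0: e_0 = (+2.15, -1.18);  n_0 = (-0.4811, -0.8766)
edge 1: e_1 = (+1.56, +0.07);  n_1 = (+0.0448, -0.9990)
∠(n_0, n_1) = 31.33°
δ = |180° − 31.33°| = 148.67°
148.67° > 2α = 11.42°  →  invalid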